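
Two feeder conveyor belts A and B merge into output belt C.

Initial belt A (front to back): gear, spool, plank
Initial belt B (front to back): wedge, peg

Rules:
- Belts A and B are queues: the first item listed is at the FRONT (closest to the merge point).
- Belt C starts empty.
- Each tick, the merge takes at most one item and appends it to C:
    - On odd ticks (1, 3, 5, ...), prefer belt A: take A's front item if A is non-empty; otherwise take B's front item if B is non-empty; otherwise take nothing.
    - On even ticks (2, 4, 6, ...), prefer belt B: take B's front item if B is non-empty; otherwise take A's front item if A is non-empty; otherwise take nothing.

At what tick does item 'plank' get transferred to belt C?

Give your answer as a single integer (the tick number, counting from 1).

Answer: 5

Derivation:
Tick 1: prefer A, take gear from A; A=[spool,plank] B=[wedge,peg] C=[gear]
Tick 2: prefer B, take wedge from B; A=[spool,plank] B=[peg] C=[gear,wedge]
Tick 3: prefer A, take spool from A; A=[plank] B=[peg] C=[gear,wedge,spool]
Tick 4: prefer B, take peg from B; A=[plank] B=[-] C=[gear,wedge,spool,peg]
Tick 5: prefer A, take plank from A; A=[-] B=[-] C=[gear,wedge,spool,peg,plank]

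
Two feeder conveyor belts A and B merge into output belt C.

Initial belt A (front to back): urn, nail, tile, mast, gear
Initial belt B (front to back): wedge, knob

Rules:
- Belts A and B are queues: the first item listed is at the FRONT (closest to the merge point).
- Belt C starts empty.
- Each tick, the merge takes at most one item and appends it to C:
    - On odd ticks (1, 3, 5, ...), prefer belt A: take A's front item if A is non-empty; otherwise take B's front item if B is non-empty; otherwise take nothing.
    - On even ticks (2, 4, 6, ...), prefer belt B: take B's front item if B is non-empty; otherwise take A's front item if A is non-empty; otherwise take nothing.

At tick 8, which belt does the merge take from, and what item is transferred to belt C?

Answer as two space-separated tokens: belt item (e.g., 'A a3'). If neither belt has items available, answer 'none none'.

Tick 1: prefer A, take urn from A; A=[nail,tile,mast,gear] B=[wedge,knob] C=[urn]
Tick 2: prefer B, take wedge from B; A=[nail,tile,mast,gear] B=[knob] C=[urn,wedge]
Tick 3: prefer A, take nail from A; A=[tile,mast,gear] B=[knob] C=[urn,wedge,nail]
Tick 4: prefer B, take knob from B; A=[tile,mast,gear] B=[-] C=[urn,wedge,nail,knob]
Tick 5: prefer A, take tile from A; A=[mast,gear] B=[-] C=[urn,wedge,nail,knob,tile]
Tick 6: prefer B, take mast from A; A=[gear] B=[-] C=[urn,wedge,nail,knob,tile,mast]
Tick 7: prefer A, take gear from A; A=[-] B=[-] C=[urn,wedge,nail,knob,tile,mast,gear]
Tick 8: prefer B, both empty, nothing taken; A=[-] B=[-] C=[urn,wedge,nail,knob,tile,mast,gear]

Answer: none none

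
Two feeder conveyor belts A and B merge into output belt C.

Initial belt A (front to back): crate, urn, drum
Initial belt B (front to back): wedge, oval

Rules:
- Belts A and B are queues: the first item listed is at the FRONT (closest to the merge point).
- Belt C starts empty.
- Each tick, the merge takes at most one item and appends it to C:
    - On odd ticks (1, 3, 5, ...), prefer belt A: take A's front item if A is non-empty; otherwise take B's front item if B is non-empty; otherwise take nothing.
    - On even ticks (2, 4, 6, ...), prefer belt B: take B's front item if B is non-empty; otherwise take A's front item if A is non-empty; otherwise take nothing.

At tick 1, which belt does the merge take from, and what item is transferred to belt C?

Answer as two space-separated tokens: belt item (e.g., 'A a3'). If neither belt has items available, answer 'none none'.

Answer: A crate

Derivation:
Tick 1: prefer A, take crate from A; A=[urn,drum] B=[wedge,oval] C=[crate]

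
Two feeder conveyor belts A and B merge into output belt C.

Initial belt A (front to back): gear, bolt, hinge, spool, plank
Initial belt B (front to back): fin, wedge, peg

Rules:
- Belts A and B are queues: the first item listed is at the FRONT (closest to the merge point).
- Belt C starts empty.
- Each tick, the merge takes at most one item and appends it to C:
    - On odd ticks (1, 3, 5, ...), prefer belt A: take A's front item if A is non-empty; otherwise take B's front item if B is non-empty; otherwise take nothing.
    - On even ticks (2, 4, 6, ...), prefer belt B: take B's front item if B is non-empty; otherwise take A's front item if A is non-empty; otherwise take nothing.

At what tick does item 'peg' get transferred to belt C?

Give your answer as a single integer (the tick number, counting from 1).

Answer: 6

Derivation:
Tick 1: prefer A, take gear from A; A=[bolt,hinge,spool,plank] B=[fin,wedge,peg] C=[gear]
Tick 2: prefer B, take fin from B; A=[bolt,hinge,spool,plank] B=[wedge,peg] C=[gear,fin]
Tick 3: prefer A, take bolt from A; A=[hinge,spool,plank] B=[wedge,peg] C=[gear,fin,bolt]
Tick 4: prefer B, take wedge from B; A=[hinge,spool,plank] B=[peg] C=[gear,fin,bolt,wedge]
Tick 5: prefer A, take hinge from A; A=[spool,plank] B=[peg] C=[gear,fin,bolt,wedge,hinge]
Tick 6: prefer B, take peg from B; A=[spool,plank] B=[-] C=[gear,fin,bolt,wedge,hinge,peg]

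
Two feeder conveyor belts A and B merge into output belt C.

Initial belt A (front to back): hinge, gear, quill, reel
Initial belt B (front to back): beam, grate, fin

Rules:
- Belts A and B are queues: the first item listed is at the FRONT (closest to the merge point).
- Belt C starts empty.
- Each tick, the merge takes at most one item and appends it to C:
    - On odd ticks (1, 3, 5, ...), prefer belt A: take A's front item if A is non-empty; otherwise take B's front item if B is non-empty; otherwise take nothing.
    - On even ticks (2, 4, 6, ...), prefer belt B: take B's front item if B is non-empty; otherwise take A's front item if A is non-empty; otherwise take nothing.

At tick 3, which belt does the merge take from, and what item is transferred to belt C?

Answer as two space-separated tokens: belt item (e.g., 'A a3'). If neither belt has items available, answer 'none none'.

Answer: A gear

Derivation:
Tick 1: prefer A, take hinge from A; A=[gear,quill,reel] B=[beam,grate,fin] C=[hinge]
Tick 2: prefer B, take beam from B; A=[gear,quill,reel] B=[grate,fin] C=[hinge,beam]
Tick 3: prefer A, take gear from A; A=[quill,reel] B=[grate,fin] C=[hinge,beam,gear]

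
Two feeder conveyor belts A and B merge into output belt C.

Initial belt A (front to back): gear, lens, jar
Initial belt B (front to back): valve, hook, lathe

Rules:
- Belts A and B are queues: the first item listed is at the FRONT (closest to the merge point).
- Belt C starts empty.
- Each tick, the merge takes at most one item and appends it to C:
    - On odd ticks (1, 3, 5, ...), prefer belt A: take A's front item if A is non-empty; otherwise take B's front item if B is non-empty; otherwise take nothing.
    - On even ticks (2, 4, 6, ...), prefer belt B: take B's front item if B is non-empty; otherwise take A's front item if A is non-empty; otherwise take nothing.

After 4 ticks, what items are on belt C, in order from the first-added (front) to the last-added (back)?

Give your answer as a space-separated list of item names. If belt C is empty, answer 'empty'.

Tick 1: prefer A, take gear from A; A=[lens,jar] B=[valve,hook,lathe] C=[gear]
Tick 2: prefer B, take valve from B; A=[lens,jar] B=[hook,lathe] C=[gear,valve]
Tick 3: prefer A, take lens from A; A=[jar] B=[hook,lathe] C=[gear,valve,lens]
Tick 4: prefer B, take hook from B; A=[jar] B=[lathe] C=[gear,valve,lens,hook]

Answer: gear valve lens hook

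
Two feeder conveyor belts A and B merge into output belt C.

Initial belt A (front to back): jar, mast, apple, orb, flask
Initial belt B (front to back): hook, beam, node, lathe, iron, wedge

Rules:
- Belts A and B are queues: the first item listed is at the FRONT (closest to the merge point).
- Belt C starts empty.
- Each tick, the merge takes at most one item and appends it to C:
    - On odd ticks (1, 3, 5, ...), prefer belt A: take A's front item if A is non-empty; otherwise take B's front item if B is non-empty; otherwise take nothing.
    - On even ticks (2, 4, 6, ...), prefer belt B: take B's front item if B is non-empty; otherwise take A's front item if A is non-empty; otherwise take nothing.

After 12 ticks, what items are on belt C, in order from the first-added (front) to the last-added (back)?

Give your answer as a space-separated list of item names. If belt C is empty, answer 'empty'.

Tick 1: prefer A, take jar from A; A=[mast,apple,orb,flask] B=[hook,beam,node,lathe,iron,wedge] C=[jar]
Tick 2: prefer B, take hook from B; A=[mast,apple,orb,flask] B=[beam,node,lathe,iron,wedge] C=[jar,hook]
Tick 3: prefer A, take mast from A; A=[apple,orb,flask] B=[beam,node,lathe,iron,wedge] C=[jar,hook,mast]
Tick 4: prefer B, take beam from B; A=[apple,orb,flask] B=[node,lathe,iron,wedge] C=[jar,hook,mast,beam]
Tick 5: prefer A, take apple from A; A=[orb,flask] B=[node,lathe,iron,wedge] C=[jar,hook,mast,beam,apple]
Tick 6: prefer B, take node from B; A=[orb,flask] B=[lathe,iron,wedge] C=[jar,hook,mast,beam,apple,node]
Tick 7: prefer A, take orb from A; A=[flask] B=[lathe,iron,wedge] C=[jar,hook,mast,beam,apple,node,orb]
Tick 8: prefer B, take lathe from B; A=[flask] B=[iron,wedge] C=[jar,hook,mast,beam,apple,node,orb,lathe]
Tick 9: prefer A, take flask from A; A=[-] B=[iron,wedge] C=[jar,hook,mast,beam,apple,node,orb,lathe,flask]
Tick 10: prefer B, take iron from B; A=[-] B=[wedge] C=[jar,hook,mast,beam,apple,node,orb,lathe,flask,iron]
Tick 11: prefer A, take wedge from B; A=[-] B=[-] C=[jar,hook,mast,beam,apple,node,orb,lathe,flask,iron,wedge]
Tick 12: prefer B, both empty, nothing taken; A=[-] B=[-] C=[jar,hook,mast,beam,apple,node,orb,lathe,flask,iron,wedge]

Answer: jar hook mast beam apple node orb lathe flask iron wedge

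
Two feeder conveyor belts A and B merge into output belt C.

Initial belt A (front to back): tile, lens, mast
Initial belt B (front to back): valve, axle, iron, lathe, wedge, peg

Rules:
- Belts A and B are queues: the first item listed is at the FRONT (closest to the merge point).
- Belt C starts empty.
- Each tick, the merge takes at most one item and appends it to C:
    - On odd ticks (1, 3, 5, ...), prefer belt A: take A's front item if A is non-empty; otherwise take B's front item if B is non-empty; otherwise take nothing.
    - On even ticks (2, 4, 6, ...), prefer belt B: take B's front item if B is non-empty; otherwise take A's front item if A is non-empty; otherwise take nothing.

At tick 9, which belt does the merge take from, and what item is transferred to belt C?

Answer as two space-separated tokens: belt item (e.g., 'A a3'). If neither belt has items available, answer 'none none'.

Tick 1: prefer A, take tile from A; A=[lens,mast] B=[valve,axle,iron,lathe,wedge,peg] C=[tile]
Tick 2: prefer B, take valve from B; A=[lens,mast] B=[axle,iron,lathe,wedge,peg] C=[tile,valve]
Tick 3: prefer A, take lens from A; A=[mast] B=[axle,iron,lathe,wedge,peg] C=[tile,valve,lens]
Tick 4: prefer B, take axle from B; A=[mast] B=[iron,lathe,wedge,peg] C=[tile,valve,lens,axle]
Tick 5: prefer A, take mast from A; A=[-] B=[iron,lathe,wedge,peg] C=[tile,valve,lens,axle,mast]
Tick 6: prefer B, take iron from B; A=[-] B=[lathe,wedge,peg] C=[tile,valve,lens,axle,mast,iron]
Tick 7: prefer A, take lathe from B; A=[-] B=[wedge,peg] C=[tile,valve,lens,axle,mast,iron,lathe]
Tick 8: prefer B, take wedge from B; A=[-] B=[peg] C=[tile,valve,lens,axle,mast,iron,lathe,wedge]
Tick 9: prefer A, take peg from B; A=[-] B=[-] C=[tile,valve,lens,axle,mast,iron,lathe,wedge,peg]

Answer: B peg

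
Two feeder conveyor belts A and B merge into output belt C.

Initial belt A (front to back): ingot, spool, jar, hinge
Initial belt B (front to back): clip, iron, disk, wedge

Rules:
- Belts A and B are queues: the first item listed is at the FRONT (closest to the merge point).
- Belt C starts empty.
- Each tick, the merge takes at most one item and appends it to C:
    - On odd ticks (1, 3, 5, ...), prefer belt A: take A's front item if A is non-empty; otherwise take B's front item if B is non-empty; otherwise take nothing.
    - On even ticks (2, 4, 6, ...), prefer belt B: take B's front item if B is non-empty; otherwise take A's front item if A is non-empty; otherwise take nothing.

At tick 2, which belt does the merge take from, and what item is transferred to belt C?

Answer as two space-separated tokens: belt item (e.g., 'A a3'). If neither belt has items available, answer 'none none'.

Tick 1: prefer A, take ingot from A; A=[spool,jar,hinge] B=[clip,iron,disk,wedge] C=[ingot]
Tick 2: prefer B, take clip from B; A=[spool,jar,hinge] B=[iron,disk,wedge] C=[ingot,clip]

Answer: B clip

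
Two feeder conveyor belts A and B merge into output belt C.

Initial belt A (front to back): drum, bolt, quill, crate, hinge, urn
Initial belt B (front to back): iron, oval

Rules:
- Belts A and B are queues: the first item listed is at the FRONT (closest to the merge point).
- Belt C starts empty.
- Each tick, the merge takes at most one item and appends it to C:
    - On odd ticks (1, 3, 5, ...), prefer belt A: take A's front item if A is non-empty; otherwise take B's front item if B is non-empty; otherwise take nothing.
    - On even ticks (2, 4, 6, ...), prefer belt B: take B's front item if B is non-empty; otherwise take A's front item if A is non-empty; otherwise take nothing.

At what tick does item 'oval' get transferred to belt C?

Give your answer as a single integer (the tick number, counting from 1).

Answer: 4

Derivation:
Tick 1: prefer A, take drum from A; A=[bolt,quill,crate,hinge,urn] B=[iron,oval] C=[drum]
Tick 2: prefer B, take iron from B; A=[bolt,quill,crate,hinge,urn] B=[oval] C=[drum,iron]
Tick 3: prefer A, take bolt from A; A=[quill,crate,hinge,urn] B=[oval] C=[drum,iron,bolt]
Tick 4: prefer B, take oval from B; A=[quill,crate,hinge,urn] B=[-] C=[drum,iron,bolt,oval]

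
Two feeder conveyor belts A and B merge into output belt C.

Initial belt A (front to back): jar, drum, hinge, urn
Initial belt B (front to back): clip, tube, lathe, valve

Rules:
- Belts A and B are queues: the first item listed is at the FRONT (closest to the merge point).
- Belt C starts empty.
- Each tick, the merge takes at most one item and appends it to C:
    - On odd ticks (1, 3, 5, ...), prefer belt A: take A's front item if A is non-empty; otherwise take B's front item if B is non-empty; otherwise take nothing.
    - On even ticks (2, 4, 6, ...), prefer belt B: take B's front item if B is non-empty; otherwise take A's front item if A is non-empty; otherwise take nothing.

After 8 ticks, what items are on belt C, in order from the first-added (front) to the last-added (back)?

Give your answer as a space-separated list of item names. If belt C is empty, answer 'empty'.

Tick 1: prefer A, take jar from A; A=[drum,hinge,urn] B=[clip,tube,lathe,valve] C=[jar]
Tick 2: prefer B, take clip from B; A=[drum,hinge,urn] B=[tube,lathe,valve] C=[jar,clip]
Tick 3: prefer A, take drum from A; A=[hinge,urn] B=[tube,lathe,valve] C=[jar,clip,drum]
Tick 4: prefer B, take tube from B; A=[hinge,urn] B=[lathe,valve] C=[jar,clip,drum,tube]
Tick 5: prefer A, take hinge from A; A=[urn] B=[lathe,valve] C=[jar,clip,drum,tube,hinge]
Tick 6: prefer B, take lathe from B; A=[urn] B=[valve] C=[jar,clip,drum,tube,hinge,lathe]
Tick 7: prefer A, take urn from A; A=[-] B=[valve] C=[jar,clip,drum,tube,hinge,lathe,urn]
Tick 8: prefer B, take valve from B; A=[-] B=[-] C=[jar,clip,drum,tube,hinge,lathe,urn,valve]

Answer: jar clip drum tube hinge lathe urn valve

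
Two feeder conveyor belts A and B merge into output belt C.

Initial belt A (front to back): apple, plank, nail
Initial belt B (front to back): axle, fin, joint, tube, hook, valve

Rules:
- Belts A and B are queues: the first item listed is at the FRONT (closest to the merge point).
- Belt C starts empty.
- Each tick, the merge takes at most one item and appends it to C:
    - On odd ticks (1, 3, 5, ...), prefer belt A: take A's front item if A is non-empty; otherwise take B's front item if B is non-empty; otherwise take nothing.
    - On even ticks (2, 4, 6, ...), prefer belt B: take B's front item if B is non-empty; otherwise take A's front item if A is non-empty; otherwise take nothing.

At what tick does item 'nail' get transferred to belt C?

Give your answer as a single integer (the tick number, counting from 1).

Answer: 5

Derivation:
Tick 1: prefer A, take apple from A; A=[plank,nail] B=[axle,fin,joint,tube,hook,valve] C=[apple]
Tick 2: prefer B, take axle from B; A=[plank,nail] B=[fin,joint,tube,hook,valve] C=[apple,axle]
Tick 3: prefer A, take plank from A; A=[nail] B=[fin,joint,tube,hook,valve] C=[apple,axle,plank]
Tick 4: prefer B, take fin from B; A=[nail] B=[joint,tube,hook,valve] C=[apple,axle,plank,fin]
Tick 5: prefer A, take nail from A; A=[-] B=[joint,tube,hook,valve] C=[apple,axle,plank,fin,nail]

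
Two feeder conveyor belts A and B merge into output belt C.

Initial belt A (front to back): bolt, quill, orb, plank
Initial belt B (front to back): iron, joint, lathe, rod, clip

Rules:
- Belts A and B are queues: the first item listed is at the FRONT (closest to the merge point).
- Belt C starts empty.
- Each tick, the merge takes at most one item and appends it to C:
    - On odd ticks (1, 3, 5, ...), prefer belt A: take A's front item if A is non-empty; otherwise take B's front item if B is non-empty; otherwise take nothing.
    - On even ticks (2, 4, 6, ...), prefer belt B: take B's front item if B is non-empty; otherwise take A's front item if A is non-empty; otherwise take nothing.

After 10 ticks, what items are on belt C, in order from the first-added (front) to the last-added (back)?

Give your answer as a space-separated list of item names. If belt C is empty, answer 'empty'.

Tick 1: prefer A, take bolt from A; A=[quill,orb,plank] B=[iron,joint,lathe,rod,clip] C=[bolt]
Tick 2: prefer B, take iron from B; A=[quill,orb,plank] B=[joint,lathe,rod,clip] C=[bolt,iron]
Tick 3: prefer A, take quill from A; A=[orb,plank] B=[joint,lathe,rod,clip] C=[bolt,iron,quill]
Tick 4: prefer B, take joint from B; A=[orb,plank] B=[lathe,rod,clip] C=[bolt,iron,quill,joint]
Tick 5: prefer A, take orb from A; A=[plank] B=[lathe,rod,clip] C=[bolt,iron,quill,joint,orb]
Tick 6: prefer B, take lathe from B; A=[plank] B=[rod,clip] C=[bolt,iron,quill,joint,orb,lathe]
Tick 7: prefer A, take plank from A; A=[-] B=[rod,clip] C=[bolt,iron,quill,joint,orb,lathe,plank]
Tick 8: prefer B, take rod from B; A=[-] B=[clip] C=[bolt,iron,quill,joint,orb,lathe,plank,rod]
Tick 9: prefer A, take clip from B; A=[-] B=[-] C=[bolt,iron,quill,joint,orb,lathe,plank,rod,clip]
Tick 10: prefer B, both empty, nothing taken; A=[-] B=[-] C=[bolt,iron,quill,joint,orb,lathe,plank,rod,clip]

Answer: bolt iron quill joint orb lathe plank rod clip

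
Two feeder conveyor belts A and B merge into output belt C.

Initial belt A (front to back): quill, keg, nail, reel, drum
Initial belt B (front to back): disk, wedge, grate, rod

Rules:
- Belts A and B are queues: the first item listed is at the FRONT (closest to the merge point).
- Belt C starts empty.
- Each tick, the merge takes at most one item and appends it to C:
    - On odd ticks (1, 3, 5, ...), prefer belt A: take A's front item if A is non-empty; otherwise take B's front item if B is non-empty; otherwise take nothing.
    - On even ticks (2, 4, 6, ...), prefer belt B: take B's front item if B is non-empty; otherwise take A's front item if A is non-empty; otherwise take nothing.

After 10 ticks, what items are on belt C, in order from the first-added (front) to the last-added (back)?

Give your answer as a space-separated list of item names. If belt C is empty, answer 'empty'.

Answer: quill disk keg wedge nail grate reel rod drum

Derivation:
Tick 1: prefer A, take quill from A; A=[keg,nail,reel,drum] B=[disk,wedge,grate,rod] C=[quill]
Tick 2: prefer B, take disk from B; A=[keg,nail,reel,drum] B=[wedge,grate,rod] C=[quill,disk]
Tick 3: prefer A, take keg from A; A=[nail,reel,drum] B=[wedge,grate,rod] C=[quill,disk,keg]
Tick 4: prefer B, take wedge from B; A=[nail,reel,drum] B=[grate,rod] C=[quill,disk,keg,wedge]
Tick 5: prefer A, take nail from A; A=[reel,drum] B=[grate,rod] C=[quill,disk,keg,wedge,nail]
Tick 6: prefer B, take grate from B; A=[reel,drum] B=[rod] C=[quill,disk,keg,wedge,nail,grate]
Tick 7: prefer A, take reel from A; A=[drum] B=[rod] C=[quill,disk,keg,wedge,nail,grate,reel]
Tick 8: prefer B, take rod from B; A=[drum] B=[-] C=[quill,disk,keg,wedge,nail,grate,reel,rod]
Tick 9: prefer A, take drum from A; A=[-] B=[-] C=[quill,disk,keg,wedge,nail,grate,reel,rod,drum]
Tick 10: prefer B, both empty, nothing taken; A=[-] B=[-] C=[quill,disk,keg,wedge,nail,grate,reel,rod,drum]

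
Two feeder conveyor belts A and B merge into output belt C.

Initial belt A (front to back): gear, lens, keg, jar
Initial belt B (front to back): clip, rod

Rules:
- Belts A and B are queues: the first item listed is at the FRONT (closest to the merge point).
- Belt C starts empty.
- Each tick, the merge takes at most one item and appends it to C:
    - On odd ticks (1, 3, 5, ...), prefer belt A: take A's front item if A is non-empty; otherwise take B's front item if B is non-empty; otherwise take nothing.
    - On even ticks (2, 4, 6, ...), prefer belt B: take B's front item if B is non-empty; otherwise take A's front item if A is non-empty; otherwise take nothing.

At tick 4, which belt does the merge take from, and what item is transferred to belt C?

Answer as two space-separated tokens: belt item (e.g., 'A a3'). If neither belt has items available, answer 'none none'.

Answer: B rod

Derivation:
Tick 1: prefer A, take gear from A; A=[lens,keg,jar] B=[clip,rod] C=[gear]
Tick 2: prefer B, take clip from B; A=[lens,keg,jar] B=[rod] C=[gear,clip]
Tick 3: prefer A, take lens from A; A=[keg,jar] B=[rod] C=[gear,clip,lens]
Tick 4: prefer B, take rod from B; A=[keg,jar] B=[-] C=[gear,clip,lens,rod]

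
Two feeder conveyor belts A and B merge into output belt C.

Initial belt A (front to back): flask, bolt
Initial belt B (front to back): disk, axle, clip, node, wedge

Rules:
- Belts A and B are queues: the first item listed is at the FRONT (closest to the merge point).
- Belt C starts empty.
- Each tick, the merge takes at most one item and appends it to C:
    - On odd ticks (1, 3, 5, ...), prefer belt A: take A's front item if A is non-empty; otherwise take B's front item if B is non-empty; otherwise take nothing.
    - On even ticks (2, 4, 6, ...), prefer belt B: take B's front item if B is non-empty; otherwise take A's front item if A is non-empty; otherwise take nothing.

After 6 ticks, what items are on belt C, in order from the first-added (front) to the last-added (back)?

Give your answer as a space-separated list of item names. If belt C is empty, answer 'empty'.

Answer: flask disk bolt axle clip node

Derivation:
Tick 1: prefer A, take flask from A; A=[bolt] B=[disk,axle,clip,node,wedge] C=[flask]
Tick 2: prefer B, take disk from B; A=[bolt] B=[axle,clip,node,wedge] C=[flask,disk]
Tick 3: prefer A, take bolt from A; A=[-] B=[axle,clip,node,wedge] C=[flask,disk,bolt]
Tick 4: prefer B, take axle from B; A=[-] B=[clip,node,wedge] C=[flask,disk,bolt,axle]
Tick 5: prefer A, take clip from B; A=[-] B=[node,wedge] C=[flask,disk,bolt,axle,clip]
Tick 6: prefer B, take node from B; A=[-] B=[wedge] C=[flask,disk,bolt,axle,clip,node]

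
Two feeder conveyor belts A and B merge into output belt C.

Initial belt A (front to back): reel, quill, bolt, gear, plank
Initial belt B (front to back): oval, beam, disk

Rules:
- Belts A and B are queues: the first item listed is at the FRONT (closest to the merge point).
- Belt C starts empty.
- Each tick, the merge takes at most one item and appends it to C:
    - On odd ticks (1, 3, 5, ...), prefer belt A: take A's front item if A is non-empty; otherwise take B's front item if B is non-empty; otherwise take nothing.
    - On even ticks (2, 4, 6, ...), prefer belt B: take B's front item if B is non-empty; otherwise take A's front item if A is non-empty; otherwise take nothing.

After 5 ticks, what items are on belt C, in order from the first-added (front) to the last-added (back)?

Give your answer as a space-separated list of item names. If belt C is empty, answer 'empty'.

Tick 1: prefer A, take reel from A; A=[quill,bolt,gear,plank] B=[oval,beam,disk] C=[reel]
Tick 2: prefer B, take oval from B; A=[quill,bolt,gear,plank] B=[beam,disk] C=[reel,oval]
Tick 3: prefer A, take quill from A; A=[bolt,gear,plank] B=[beam,disk] C=[reel,oval,quill]
Tick 4: prefer B, take beam from B; A=[bolt,gear,plank] B=[disk] C=[reel,oval,quill,beam]
Tick 5: prefer A, take bolt from A; A=[gear,plank] B=[disk] C=[reel,oval,quill,beam,bolt]

Answer: reel oval quill beam bolt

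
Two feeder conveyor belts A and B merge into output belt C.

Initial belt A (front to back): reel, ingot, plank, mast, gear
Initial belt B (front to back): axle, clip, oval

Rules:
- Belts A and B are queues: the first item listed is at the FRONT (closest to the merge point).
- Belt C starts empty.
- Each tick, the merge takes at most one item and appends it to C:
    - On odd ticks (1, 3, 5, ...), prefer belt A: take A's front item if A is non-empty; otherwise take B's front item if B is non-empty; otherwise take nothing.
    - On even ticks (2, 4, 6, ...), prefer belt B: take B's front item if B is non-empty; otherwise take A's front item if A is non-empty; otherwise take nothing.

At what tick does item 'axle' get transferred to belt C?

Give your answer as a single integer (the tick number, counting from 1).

Tick 1: prefer A, take reel from A; A=[ingot,plank,mast,gear] B=[axle,clip,oval] C=[reel]
Tick 2: prefer B, take axle from B; A=[ingot,plank,mast,gear] B=[clip,oval] C=[reel,axle]

Answer: 2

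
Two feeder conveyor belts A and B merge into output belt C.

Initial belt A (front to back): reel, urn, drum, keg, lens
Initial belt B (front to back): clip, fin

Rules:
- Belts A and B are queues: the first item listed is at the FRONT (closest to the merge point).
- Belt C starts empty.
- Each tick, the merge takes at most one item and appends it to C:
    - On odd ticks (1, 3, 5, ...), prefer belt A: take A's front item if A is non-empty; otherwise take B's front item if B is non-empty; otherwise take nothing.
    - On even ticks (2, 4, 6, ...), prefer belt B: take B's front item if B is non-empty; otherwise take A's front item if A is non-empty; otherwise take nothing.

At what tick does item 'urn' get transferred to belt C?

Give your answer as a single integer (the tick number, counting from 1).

Tick 1: prefer A, take reel from A; A=[urn,drum,keg,lens] B=[clip,fin] C=[reel]
Tick 2: prefer B, take clip from B; A=[urn,drum,keg,lens] B=[fin] C=[reel,clip]
Tick 3: prefer A, take urn from A; A=[drum,keg,lens] B=[fin] C=[reel,clip,urn]

Answer: 3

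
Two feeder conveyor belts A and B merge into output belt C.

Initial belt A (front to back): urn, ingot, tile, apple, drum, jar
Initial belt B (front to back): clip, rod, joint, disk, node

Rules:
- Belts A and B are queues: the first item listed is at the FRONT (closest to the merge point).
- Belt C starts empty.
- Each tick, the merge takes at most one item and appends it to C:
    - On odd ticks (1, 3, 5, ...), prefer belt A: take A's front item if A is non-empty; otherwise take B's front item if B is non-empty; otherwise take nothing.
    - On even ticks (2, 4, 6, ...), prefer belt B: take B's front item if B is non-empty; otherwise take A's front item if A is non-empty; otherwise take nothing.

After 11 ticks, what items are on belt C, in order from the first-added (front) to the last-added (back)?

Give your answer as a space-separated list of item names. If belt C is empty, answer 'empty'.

Tick 1: prefer A, take urn from A; A=[ingot,tile,apple,drum,jar] B=[clip,rod,joint,disk,node] C=[urn]
Tick 2: prefer B, take clip from B; A=[ingot,tile,apple,drum,jar] B=[rod,joint,disk,node] C=[urn,clip]
Tick 3: prefer A, take ingot from A; A=[tile,apple,drum,jar] B=[rod,joint,disk,node] C=[urn,clip,ingot]
Tick 4: prefer B, take rod from B; A=[tile,apple,drum,jar] B=[joint,disk,node] C=[urn,clip,ingot,rod]
Tick 5: prefer A, take tile from A; A=[apple,drum,jar] B=[joint,disk,node] C=[urn,clip,ingot,rod,tile]
Tick 6: prefer B, take joint from B; A=[apple,drum,jar] B=[disk,node] C=[urn,clip,ingot,rod,tile,joint]
Tick 7: prefer A, take apple from A; A=[drum,jar] B=[disk,node] C=[urn,clip,ingot,rod,tile,joint,apple]
Tick 8: prefer B, take disk from B; A=[drum,jar] B=[node] C=[urn,clip,ingot,rod,tile,joint,apple,disk]
Tick 9: prefer A, take drum from A; A=[jar] B=[node] C=[urn,clip,ingot,rod,tile,joint,apple,disk,drum]
Tick 10: prefer B, take node from B; A=[jar] B=[-] C=[urn,clip,ingot,rod,tile,joint,apple,disk,drum,node]
Tick 11: prefer A, take jar from A; A=[-] B=[-] C=[urn,clip,ingot,rod,tile,joint,apple,disk,drum,node,jar]

Answer: urn clip ingot rod tile joint apple disk drum node jar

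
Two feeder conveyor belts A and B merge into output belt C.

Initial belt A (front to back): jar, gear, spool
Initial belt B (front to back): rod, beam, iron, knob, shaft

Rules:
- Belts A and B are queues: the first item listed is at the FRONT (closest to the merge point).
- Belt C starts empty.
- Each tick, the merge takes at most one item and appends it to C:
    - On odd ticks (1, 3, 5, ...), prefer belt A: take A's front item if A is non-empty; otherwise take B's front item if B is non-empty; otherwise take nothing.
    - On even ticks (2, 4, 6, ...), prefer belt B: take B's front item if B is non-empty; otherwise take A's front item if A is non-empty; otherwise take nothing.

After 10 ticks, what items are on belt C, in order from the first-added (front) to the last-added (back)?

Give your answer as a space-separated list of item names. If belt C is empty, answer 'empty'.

Tick 1: prefer A, take jar from A; A=[gear,spool] B=[rod,beam,iron,knob,shaft] C=[jar]
Tick 2: prefer B, take rod from B; A=[gear,spool] B=[beam,iron,knob,shaft] C=[jar,rod]
Tick 3: prefer A, take gear from A; A=[spool] B=[beam,iron,knob,shaft] C=[jar,rod,gear]
Tick 4: prefer B, take beam from B; A=[spool] B=[iron,knob,shaft] C=[jar,rod,gear,beam]
Tick 5: prefer A, take spool from A; A=[-] B=[iron,knob,shaft] C=[jar,rod,gear,beam,spool]
Tick 6: prefer B, take iron from B; A=[-] B=[knob,shaft] C=[jar,rod,gear,beam,spool,iron]
Tick 7: prefer A, take knob from B; A=[-] B=[shaft] C=[jar,rod,gear,beam,spool,iron,knob]
Tick 8: prefer B, take shaft from B; A=[-] B=[-] C=[jar,rod,gear,beam,spool,iron,knob,shaft]
Tick 9: prefer A, both empty, nothing taken; A=[-] B=[-] C=[jar,rod,gear,beam,spool,iron,knob,shaft]
Tick 10: prefer B, both empty, nothing taken; A=[-] B=[-] C=[jar,rod,gear,beam,spool,iron,knob,shaft]

Answer: jar rod gear beam spool iron knob shaft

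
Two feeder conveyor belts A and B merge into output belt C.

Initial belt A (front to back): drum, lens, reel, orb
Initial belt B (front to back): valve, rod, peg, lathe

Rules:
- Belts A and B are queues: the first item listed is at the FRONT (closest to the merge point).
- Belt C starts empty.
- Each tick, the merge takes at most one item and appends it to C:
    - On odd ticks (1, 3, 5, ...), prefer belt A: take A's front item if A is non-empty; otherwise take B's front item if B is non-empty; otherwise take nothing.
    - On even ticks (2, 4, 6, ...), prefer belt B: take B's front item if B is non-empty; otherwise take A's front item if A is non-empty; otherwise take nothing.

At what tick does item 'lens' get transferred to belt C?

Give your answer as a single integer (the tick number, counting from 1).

Tick 1: prefer A, take drum from A; A=[lens,reel,orb] B=[valve,rod,peg,lathe] C=[drum]
Tick 2: prefer B, take valve from B; A=[lens,reel,orb] B=[rod,peg,lathe] C=[drum,valve]
Tick 3: prefer A, take lens from A; A=[reel,orb] B=[rod,peg,lathe] C=[drum,valve,lens]

Answer: 3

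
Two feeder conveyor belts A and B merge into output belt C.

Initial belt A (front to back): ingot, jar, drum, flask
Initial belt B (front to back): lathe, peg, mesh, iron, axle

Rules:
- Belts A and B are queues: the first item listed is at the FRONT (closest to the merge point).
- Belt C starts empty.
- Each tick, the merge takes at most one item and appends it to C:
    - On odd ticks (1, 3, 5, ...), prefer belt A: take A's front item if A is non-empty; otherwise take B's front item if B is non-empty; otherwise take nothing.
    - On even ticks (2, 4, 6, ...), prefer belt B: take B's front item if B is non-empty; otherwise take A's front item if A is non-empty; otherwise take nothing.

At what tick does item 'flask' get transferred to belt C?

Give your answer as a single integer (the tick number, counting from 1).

Answer: 7

Derivation:
Tick 1: prefer A, take ingot from A; A=[jar,drum,flask] B=[lathe,peg,mesh,iron,axle] C=[ingot]
Tick 2: prefer B, take lathe from B; A=[jar,drum,flask] B=[peg,mesh,iron,axle] C=[ingot,lathe]
Tick 3: prefer A, take jar from A; A=[drum,flask] B=[peg,mesh,iron,axle] C=[ingot,lathe,jar]
Tick 4: prefer B, take peg from B; A=[drum,flask] B=[mesh,iron,axle] C=[ingot,lathe,jar,peg]
Tick 5: prefer A, take drum from A; A=[flask] B=[mesh,iron,axle] C=[ingot,lathe,jar,peg,drum]
Tick 6: prefer B, take mesh from B; A=[flask] B=[iron,axle] C=[ingot,lathe,jar,peg,drum,mesh]
Tick 7: prefer A, take flask from A; A=[-] B=[iron,axle] C=[ingot,lathe,jar,peg,drum,mesh,flask]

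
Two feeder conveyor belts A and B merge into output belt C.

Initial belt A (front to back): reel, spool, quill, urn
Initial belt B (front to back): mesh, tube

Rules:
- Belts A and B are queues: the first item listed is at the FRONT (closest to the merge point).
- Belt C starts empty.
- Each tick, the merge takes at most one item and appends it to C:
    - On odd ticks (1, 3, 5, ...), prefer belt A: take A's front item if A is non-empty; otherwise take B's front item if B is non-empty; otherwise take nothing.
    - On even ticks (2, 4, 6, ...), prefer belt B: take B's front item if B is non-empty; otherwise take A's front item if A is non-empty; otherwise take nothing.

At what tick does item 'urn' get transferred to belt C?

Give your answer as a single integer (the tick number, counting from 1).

Answer: 6

Derivation:
Tick 1: prefer A, take reel from A; A=[spool,quill,urn] B=[mesh,tube] C=[reel]
Tick 2: prefer B, take mesh from B; A=[spool,quill,urn] B=[tube] C=[reel,mesh]
Tick 3: prefer A, take spool from A; A=[quill,urn] B=[tube] C=[reel,mesh,spool]
Tick 4: prefer B, take tube from B; A=[quill,urn] B=[-] C=[reel,mesh,spool,tube]
Tick 5: prefer A, take quill from A; A=[urn] B=[-] C=[reel,mesh,spool,tube,quill]
Tick 6: prefer B, take urn from A; A=[-] B=[-] C=[reel,mesh,spool,tube,quill,urn]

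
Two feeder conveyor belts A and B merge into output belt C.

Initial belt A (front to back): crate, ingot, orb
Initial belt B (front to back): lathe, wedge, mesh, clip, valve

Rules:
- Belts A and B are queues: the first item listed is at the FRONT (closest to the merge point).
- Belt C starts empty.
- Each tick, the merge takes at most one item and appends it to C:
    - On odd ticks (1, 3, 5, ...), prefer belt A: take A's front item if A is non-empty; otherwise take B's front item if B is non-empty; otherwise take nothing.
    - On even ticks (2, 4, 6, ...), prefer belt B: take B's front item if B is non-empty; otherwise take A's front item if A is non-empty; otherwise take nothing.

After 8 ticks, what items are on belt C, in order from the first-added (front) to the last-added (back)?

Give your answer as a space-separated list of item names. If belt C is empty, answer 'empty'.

Answer: crate lathe ingot wedge orb mesh clip valve

Derivation:
Tick 1: prefer A, take crate from A; A=[ingot,orb] B=[lathe,wedge,mesh,clip,valve] C=[crate]
Tick 2: prefer B, take lathe from B; A=[ingot,orb] B=[wedge,mesh,clip,valve] C=[crate,lathe]
Tick 3: prefer A, take ingot from A; A=[orb] B=[wedge,mesh,clip,valve] C=[crate,lathe,ingot]
Tick 4: prefer B, take wedge from B; A=[orb] B=[mesh,clip,valve] C=[crate,lathe,ingot,wedge]
Tick 5: prefer A, take orb from A; A=[-] B=[mesh,clip,valve] C=[crate,lathe,ingot,wedge,orb]
Tick 6: prefer B, take mesh from B; A=[-] B=[clip,valve] C=[crate,lathe,ingot,wedge,orb,mesh]
Tick 7: prefer A, take clip from B; A=[-] B=[valve] C=[crate,lathe,ingot,wedge,orb,mesh,clip]
Tick 8: prefer B, take valve from B; A=[-] B=[-] C=[crate,lathe,ingot,wedge,orb,mesh,clip,valve]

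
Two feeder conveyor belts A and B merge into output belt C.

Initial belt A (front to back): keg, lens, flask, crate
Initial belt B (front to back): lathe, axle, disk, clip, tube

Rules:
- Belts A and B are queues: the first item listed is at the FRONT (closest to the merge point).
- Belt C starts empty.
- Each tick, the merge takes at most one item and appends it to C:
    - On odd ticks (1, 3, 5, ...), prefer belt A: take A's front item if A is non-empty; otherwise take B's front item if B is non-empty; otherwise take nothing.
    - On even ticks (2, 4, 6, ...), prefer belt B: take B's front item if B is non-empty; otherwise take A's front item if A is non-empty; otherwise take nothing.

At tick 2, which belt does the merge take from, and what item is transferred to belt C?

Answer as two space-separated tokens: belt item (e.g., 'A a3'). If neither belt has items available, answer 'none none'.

Answer: B lathe

Derivation:
Tick 1: prefer A, take keg from A; A=[lens,flask,crate] B=[lathe,axle,disk,clip,tube] C=[keg]
Tick 2: prefer B, take lathe from B; A=[lens,flask,crate] B=[axle,disk,clip,tube] C=[keg,lathe]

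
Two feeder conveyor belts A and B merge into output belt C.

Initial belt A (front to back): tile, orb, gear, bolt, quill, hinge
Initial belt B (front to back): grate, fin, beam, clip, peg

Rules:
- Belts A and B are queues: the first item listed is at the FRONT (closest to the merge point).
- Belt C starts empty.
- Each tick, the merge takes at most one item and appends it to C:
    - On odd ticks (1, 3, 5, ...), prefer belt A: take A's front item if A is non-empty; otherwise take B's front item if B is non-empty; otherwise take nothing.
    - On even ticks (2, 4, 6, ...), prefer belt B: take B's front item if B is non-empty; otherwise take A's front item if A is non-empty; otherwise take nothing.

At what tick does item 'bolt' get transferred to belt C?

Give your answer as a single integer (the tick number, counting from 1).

Tick 1: prefer A, take tile from A; A=[orb,gear,bolt,quill,hinge] B=[grate,fin,beam,clip,peg] C=[tile]
Tick 2: prefer B, take grate from B; A=[orb,gear,bolt,quill,hinge] B=[fin,beam,clip,peg] C=[tile,grate]
Tick 3: prefer A, take orb from A; A=[gear,bolt,quill,hinge] B=[fin,beam,clip,peg] C=[tile,grate,orb]
Tick 4: prefer B, take fin from B; A=[gear,bolt,quill,hinge] B=[beam,clip,peg] C=[tile,grate,orb,fin]
Tick 5: prefer A, take gear from A; A=[bolt,quill,hinge] B=[beam,clip,peg] C=[tile,grate,orb,fin,gear]
Tick 6: prefer B, take beam from B; A=[bolt,quill,hinge] B=[clip,peg] C=[tile,grate,orb,fin,gear,beam]
Tick 7: prefer A, take bolt from A; A=[quill,hinge] B=[clip,peg] C=[tile,grate,orb,fin,gear,beam,bolt]

Answer: 7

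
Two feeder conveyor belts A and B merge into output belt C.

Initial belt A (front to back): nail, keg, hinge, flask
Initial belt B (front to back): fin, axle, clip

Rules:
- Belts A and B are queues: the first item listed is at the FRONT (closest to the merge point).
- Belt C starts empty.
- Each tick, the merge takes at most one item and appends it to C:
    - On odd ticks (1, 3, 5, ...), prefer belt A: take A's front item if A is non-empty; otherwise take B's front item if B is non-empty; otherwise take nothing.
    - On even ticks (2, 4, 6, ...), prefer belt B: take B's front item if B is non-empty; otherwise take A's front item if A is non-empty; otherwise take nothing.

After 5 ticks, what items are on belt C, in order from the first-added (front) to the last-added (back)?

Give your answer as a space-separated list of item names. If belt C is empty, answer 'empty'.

Tick 1: prefer A, take nail from A; A=[keg,hinge,flask] B=[fin,axle,clip] C=[nail]
Tick 2: prefer B, take fin from B; A=[keg,hinge,flask] B=[axle,clip] C=[nail,fin]
Tick 3: prefer A, take keg from A; A=[hinge,flask] B=[axle,clip] C=[nail,fin,keg]
Tick 4: prefer B, take axle from B; A=[hinge,flask] B=[clip] C=[nail,fin,keg,axle]
Tick 5: prefer A, take hinge from A; A=[flask] B=[clip] C=[nail,fin,keg,axle,hinge]

Answer: nail fin keg axle hinge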